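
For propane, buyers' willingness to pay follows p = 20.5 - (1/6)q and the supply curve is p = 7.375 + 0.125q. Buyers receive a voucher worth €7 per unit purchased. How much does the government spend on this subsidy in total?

Government cost = €483

Pre-subsidy: 20.5 - (1/6)q = 7.375 + 0.125q gives q* = 45 and p* = 13.
With the rebate, buyers effectively pay pb = ps − 7, where ps is the price sellers receive.
On the curves, pb = 20.5 - (1/6)q and ps = 7.375 + 0.125q; the wedge ps − pb = 7 gives 7.375 + 0.125q − (20.5 - (1/6)q) = 7, so q' = 69.
Then pb = 20.5 − (1/6)·69 = 9 and ps = 7.375 + 0.125·69 = 16.
Government outlay = subsidy × quantity = 7 × 69 = 483.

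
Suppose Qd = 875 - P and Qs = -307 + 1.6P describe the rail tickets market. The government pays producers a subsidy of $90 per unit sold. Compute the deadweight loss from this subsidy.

Deadweight loss = 32400/13

Pre-subsidy: 875 - P = -307 + 1.6P gives P* = 5910/13, Q* = 5465/13.
With the subsidy, sellers receive Ps = Pb + 90 for each unit, where Pb is the price buyers pay.
Supply in terms of Pb becomes Qs = -307 + 1.6(Pb + 90) = -163 + 1.6Pb. Setting this equal to demand: 875 - Pb = -163 + 1.6Pb, so Pb = 5190/13.
Sellers receive Ps = 5190/13 + 90 = 6360/13; Q' = 875 − 1·(5190/13) = 6185/13.
The subsidy expands output by 6185/13 − 5465/13 = 720/13 past the efficient level; on those units the gap between marginal cost and willingness to pay runs from 0 up to 90.
DWL = ½ × 90 × 720/13 = 32400/13.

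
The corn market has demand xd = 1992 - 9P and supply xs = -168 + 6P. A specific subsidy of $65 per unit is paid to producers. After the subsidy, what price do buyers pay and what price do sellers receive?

Buyers pay $118; sellers receive $183

Pre-subsidy: 1992 - 9P = -168 + 6P gives P* = 144, x* = 696.
With the subsidy, sellers receive Ps = Pb + 65 for each unit, where Pb is the price buyers pay.
Supply in terms of Pb becomes xs = -168 + 6(Pb + 65) = 222 + 6Pb. Setting this equal to demand: 1992 - 9Pb = 222 + 6Pb, so Pb = 118.
Sellers receive Ps = 118 + 65 = 183; x' = 1992 − 9·118 = 930.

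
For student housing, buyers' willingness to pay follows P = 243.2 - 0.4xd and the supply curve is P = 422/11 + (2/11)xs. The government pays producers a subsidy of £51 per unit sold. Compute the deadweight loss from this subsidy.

Pre-subsidy: 243.2 - 0.4x = 422/11 + (2/11)x gives x* = 352.0625 and P* = 102.375.
With the subsidy, sellers receive Ps = Pb + 51 for each unit, where Pb is the price buyers pay.
On the curves, Pb = 243.2 - 0.4x and Ps = 422/11 + (2/11)x; the wedge Ps − Pb = 51 gives 422/11 + (2/11)x − (243.2 - 0.4x) = 51, so x' = 439.71875.
Then Pb = 243.2 − 0.4·439.71875 = 67.3125 and Ps = 422/11 + (2/11)·439.71875 = 118.3125.
The subsidy expands output by 439.71875 − 352.0625 = 87.65625 past the efficient level; on those units the gap between marginal cost and willingness to pay runs from 0 up to 51.
DWL = ½ × 51 × 87.65625 = 2235.234375.

Deadweight loss = £2235.234375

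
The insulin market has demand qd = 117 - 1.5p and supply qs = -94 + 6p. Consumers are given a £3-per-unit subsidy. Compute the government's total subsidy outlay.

Government cost = £235.2

Pre-subsidy: 117 - 1.5p = -94 + 6p gives p* = 422/15, q* = 74.8.
With the rebate, buyers effectively pay pb = ps − 3, where ps is the price sellers receive.
Demand in terms of ps becomes qd = 117 − 1.5(ps − 3) = 121.5 - 1.5ps. Setting this equal to supply: 121.5 - 1.5ps = -94 + 6ps, so ps = 431/15.
Buyers pay pb = 431/15 − 3 = 386/15; q' = -94 + 6·(431/15) = 78.4.
Government outlay = subsidy × quantity = 3 × 78.4 = 235.2.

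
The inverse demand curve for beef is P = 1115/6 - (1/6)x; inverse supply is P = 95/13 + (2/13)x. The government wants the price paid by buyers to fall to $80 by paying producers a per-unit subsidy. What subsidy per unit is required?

Required subsidy s = $25 per unit

At a buyer price of 80, quantity demanded is 1115 − 6·80 = 635.
Sellers supply 635 only when they receive Ps = 95/13 + (2/13)·635 = 105.
s = Ps − Pb = 105 − 80 = 25.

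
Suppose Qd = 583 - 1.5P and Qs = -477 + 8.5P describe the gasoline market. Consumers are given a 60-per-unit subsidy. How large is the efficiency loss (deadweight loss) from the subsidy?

Deadweight loss = 2295

Pre-subsidy: 583 - 1.5P = -477 + 8.5P gives P* = 106, Q* = 424.
With the rebate, buyers effectively pay Pb = Ps − 60, where Ps is the price sellers receive.
Demand in terms of Ps becomes Qd = 583 − 1.5(Ps − 60) = 673 - 1.5Ps. Setting this equal to supply: 673 - 1.5Ps = -477 + 8.5Ps, so Ps = 115.
Buyers pay Pb = 115 − 60 = 55; Q' = -477 + 8.5·115 = 500.5.
The subsidy expands output by 500.5 − 424 = 76.5 past the efficient level; on those units the gap between marginal cost and willingness to pay runs from 0 up to 60.
DWL = ½ × 60 × 76.5 = 2295.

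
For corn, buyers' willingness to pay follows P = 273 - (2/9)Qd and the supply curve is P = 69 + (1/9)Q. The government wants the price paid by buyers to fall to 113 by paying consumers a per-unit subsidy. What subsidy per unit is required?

Required subsidy s = 36 per unit

At a buyer price of 113, quantity demanded is 1228.5 − 4.5·113 = 720.
Sellers supply 720 only when they receive Ps = 69 + (1/9)·720 = 149.
s = Ps − Pb = 149 − 113 = 36.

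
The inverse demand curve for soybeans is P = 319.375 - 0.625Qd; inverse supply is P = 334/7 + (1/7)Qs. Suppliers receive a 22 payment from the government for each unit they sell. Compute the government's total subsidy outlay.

Pre-subsidy: 319.375 - 0.625Q = 334/7 + (1/7)Q gives Q* = 15213/43 and P* = 4225/43.
With the subsidy, sellers receive Ps = Pb + 22 for each unit, where Pb is the price buyers pay.
On the curves, Pb = 319.375 - 0.625Q and Ps = 334/7 + (1/7)Q; the wedge Ps − Pb = 22 gives 334/7 + (1/7)Q − (319.375 - 0.625Q) = 22, so Q' = 16445/43.
Then Pb = 319.375 − 0.625·(16445/43) = 3455/43 and Ps = 334/7 + (1/7)·(16445/43) = 4401/43.
Government outlay = subsidy × quantity = 22 × 16445/43 = 361790/43.

Government cost = 361790/43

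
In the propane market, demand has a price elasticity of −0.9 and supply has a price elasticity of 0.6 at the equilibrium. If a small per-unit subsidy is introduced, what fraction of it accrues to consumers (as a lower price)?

For a small subsidy around the equilibrium, the benefit split depends on the relative slopes, which at a point are proportional to the elasticities.
Buyer share = εs/(εs + |εd|) = 0.6/(0.6 + 0.9) = 0.4; seller share = |εd|/(εs + |εd|) = 0.6.

Consumer share = 0.4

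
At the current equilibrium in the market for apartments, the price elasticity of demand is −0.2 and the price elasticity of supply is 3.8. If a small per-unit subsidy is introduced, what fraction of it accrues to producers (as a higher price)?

Producer share = 0.05

For a small subsidy around the equilibrium, the benefit split depends on the relative slopes, which at a point are proportional to the elasticities.
Buyer share = εs/(εs + |εd|) = 3.8/(3.8 + 0.2) = 0.95; seller share = |εd|/(εs + |εd|) = 0.05.
So producers capture 0.05 of the subsidy.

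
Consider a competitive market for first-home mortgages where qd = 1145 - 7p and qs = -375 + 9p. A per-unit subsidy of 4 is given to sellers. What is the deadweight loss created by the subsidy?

Pre-subsidy: 1145 - 7p = -375 + 9p gives p* = 95, q* = 480.
With the subsidy, sellers receive ps = pb + 4 for each unit, where pb is the price buyers pay.
Supply in terms of pb becomes qs = -375 + 9(pb + 4) = -339 + 9pb. Setting this equal to demand: 1145 - 7pb = -339 + 9pb, so pb = 92.75.
Sellers receive ps = 92.75 + 4 = 96.75; q' = 1145 − 7·92.75 = 495.75.
The subsidy expands output by 495.75 − 480 = 15.75 past the efficient level; on those units the gap between marginal cost and willingness to pay runs from 0 up to 4.
DWL = ½ × 4 × 15.75 = 31.5.

Deadweight loss = 31.5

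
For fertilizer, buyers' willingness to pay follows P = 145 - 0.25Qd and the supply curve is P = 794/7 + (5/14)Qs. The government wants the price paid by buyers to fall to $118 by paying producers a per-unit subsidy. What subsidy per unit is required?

At a buyer price of 118, quantity demanded is 580 − 4·118 = 108.
Sellers supply 108 only when they receive Ps = 794/7 + (5/14)·108 = 152.
s = Ps − Pb = 152 − 118 = 34.

Required subsidy s = $34 per unit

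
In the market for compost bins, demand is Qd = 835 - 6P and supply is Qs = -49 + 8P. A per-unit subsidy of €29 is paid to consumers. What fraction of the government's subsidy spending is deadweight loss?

Pre-subsidy: 835 - 6P = -49 + 8P gives P* = 442/7, Q* = 3193/7.
With the rebate, buyers effectively pay Pb = Ps − 29, where Ps is the price sellers receive.
Demand in terms of Ps becomes Qd = 835 − 6(Ps − 29) = 1009 - 6Ps. Setting this equal to supply: 1009 - 6Ps = -49 + 8Ps, so Ps = 529/7.
Buyers pay Pb = 529/7 − 29 = 326/7; Q' = -49 + 8·(529/7) = 3889/7.
ΔCS = ½(3193/7 + 3889/7)(442/7 − 326/7) = 410756/49; ΔPS = ½(3193/7 + 3889/7)(529/7 − 442/7) = 308067/49.
Government spending = 29 × 3889/7 = 112781/7.
DWL = ½ × 29 × (3889/7 − 3193/7) = 10092/7; fraction = (10092/7) / (112781/7) = 348/3889.

DWL / government spending = 348/3889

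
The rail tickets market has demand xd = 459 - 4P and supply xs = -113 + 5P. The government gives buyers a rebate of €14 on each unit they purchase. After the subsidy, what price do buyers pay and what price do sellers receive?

Pre-subsidy: 459 - 4P = -113 + 5P gives P* = 572/9, x* = 1843/9.
With the rebate, buyers effectively pay Pb = Ps − 14, where Ps is the price sellers receive.
Demand in terms of Ps becomes xd = 459 − 4(Ps − 14) = 515 - 4Ps. Setting this equal to supply: 515 - 4Ps = -113 + 5Ps, so Ps = 628/9.
Buyers pay Pb = 628/9 − 14 = 502/9; x' = -113 + 5·(628/9) = 2123/9.

Buyers pay 502/9; sellers receive 628/9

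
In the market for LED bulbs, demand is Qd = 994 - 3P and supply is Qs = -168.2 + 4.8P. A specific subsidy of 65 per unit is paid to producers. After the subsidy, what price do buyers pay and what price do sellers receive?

Buyers pay 109; sellers receive 174

Pre-subsidy: 994 - 3P = -168.2 + 4.8P gives P* = 149, Q* = 547.
With the subsidy, sellers receive Ps = Pb + 65 for each unit, where Pb is the price buyers pay.
Supply in terms of Pb becomes Qs = -168.2 + 4.8(Pb + 65) = 143.8 + 4.8Pb. Setting this equal to demand: 994 - 3Pb = 143.8 + 4.8Pb, so Pb = 109.
Sellers receive Ps = 109 + 65 = 174; Q' = 994 − 3·109 = 667.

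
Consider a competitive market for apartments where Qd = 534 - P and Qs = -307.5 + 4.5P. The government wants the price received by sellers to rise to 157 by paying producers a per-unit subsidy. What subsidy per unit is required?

At a seller price of 157, quantity supplied is -307.5 + 4.5·157 = 399.
Buyers absorb 399 only when they pay Pb with 534 − 1·Pb = 399, i.e. Pb = 135.
s = Ps − Pb = 157 − 135 = 22.

Required subsidy s = 22 per unit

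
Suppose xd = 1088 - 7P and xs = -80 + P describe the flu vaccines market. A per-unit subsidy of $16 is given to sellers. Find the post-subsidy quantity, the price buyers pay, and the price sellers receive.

Pre-subsidy: 1088 - 7P = -80 + P gives P* = 146, x* = 66.
With the subsidy, sellers receive Ps = Pb + 16 for each unit, where Pb is the price buyers pay.
Supply in terms of Pb becomes xs = -80 + 1(Pb + 16) = -64 + Pb. Setting this equal to demand: 1088 - 7Pb = -64 + Pb, so Pb = 144.
Sellers receive Ps = 144 + 16 = 160; x' = 1088 − 7·144 = 80.

x' = 80; buyers pay $144; sellers receive $160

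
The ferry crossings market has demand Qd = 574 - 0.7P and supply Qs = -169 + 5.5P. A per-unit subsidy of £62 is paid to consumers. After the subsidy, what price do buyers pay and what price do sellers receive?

Buyers pay 2010/31; sellers receive 3932/31

Pre-subsidy: 574 - 0.7P = -169 + 5.5P gives P* = 3715/31, Q* = 30387/62.
With the rebate, buyers effectively pay Pb = Ps − 62, where Ps is the price sellers receive.
Demand in terms of Ps becomes Qd = 574 − 0.7(Ps − 62) = 617.4 - 0.7Ps. Setting this equal to supply: 617.4 - 0.7Ps = -169 + 5.5Ps, so Ps = 3932/31.
Buyers pay Pb = 3932/31 − 62 = 2010/31; Q' = -169 + 5.5·(3932/31) = 16387/31.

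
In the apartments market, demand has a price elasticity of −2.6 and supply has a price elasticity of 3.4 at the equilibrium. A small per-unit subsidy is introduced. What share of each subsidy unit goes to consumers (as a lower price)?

For a small subsidy around the equilibrium, the benefit split depends on the relative slopes, which at a point are proportional to the elasticities.
Buyer share = εs/(εs + |εd|) = 3.4/(3.4 + 2.6) = 17/30; seller share = |εd|/(εs + |εd|) = 13/30.

Consumer share = 17/30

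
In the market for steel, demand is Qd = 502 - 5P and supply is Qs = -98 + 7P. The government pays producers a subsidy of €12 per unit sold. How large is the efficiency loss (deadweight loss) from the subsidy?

Pre-subsidy: 502 - 5P = -98 + 7P gives P* = 50, Q* = 252.
With the subsidy, sellers receive Ps = Pb + 12 for each unit, where Pb is the price buyers pay.
Supply in terms of Pb becomes Qs = -98 + 7(Pb + 12) = -14 + 7Pb. Setting this equal to demand: 502 - 5Pb = -14 + 7Pb, so Pb = 43.
Sellers receive Ps = 43 + 12 = 55; Q' = 502 − 5·43 = 287.
The subsidy expands output by 287 − 252 = 35 past the efficient level; on those units the gap between marginal cost and willingness to pay runs from 0 up to 12.
DWL = ½ × 12 × 35 = 210.

Deadweight loss = €210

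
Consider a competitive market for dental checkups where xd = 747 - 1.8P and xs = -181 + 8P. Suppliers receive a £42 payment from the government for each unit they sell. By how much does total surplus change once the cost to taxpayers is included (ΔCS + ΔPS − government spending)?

Net change in total surplus = -£1296

Pre-subsidy: 747 - 1.8P = -181 + 8P gives P* = 4640/49, x* = 28251/49.
With the subsidy, sellers receive Ps = Pb + 42 for each unit, where Pb is the price buyers pay.
Supply in terms of Pb becomes xs = -181 + 8(Pb + 42) = 155 + 8Pb. Setting this equal to demand: 747 - 1.8Pb = 155 + 8Pb, so Pb = 2960/49.
Sellers receive Ps = 2960/49 + 42 = 5018/49; x' = 747 − 1.8·(2960/49) = 31275/49.
ΔCS = ½(28251/49 + 31275/49)(4640/49 − 2960/49) = 7143120/343; ΔPS = ½(28251/49 + 31275/49)(5018/49 − 4640/49) = 1607202/343.
Government spending = 42 × 31275/49 = 187650/7.
Net change = 7143120/343 + 1607202/343 − 187650/7 = -1296. The loss equals the DWL triangle ½·42·432/7.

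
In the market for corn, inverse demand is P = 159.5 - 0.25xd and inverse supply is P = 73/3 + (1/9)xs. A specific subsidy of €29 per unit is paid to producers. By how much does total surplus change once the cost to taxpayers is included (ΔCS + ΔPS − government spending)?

Net change in total surplus = -15138/13

Pre-subsidy: 159.5 - 0.25x = 73/3 + (1/9)x gives x* = 4866/13 and P* = 857/13.
With the subsidy, sellers receive Ps = Pb + 29 for each unit, where Pb is the price buyers pay.
On the curves, Pb = 159.5 - 0.25x and Ps = 73/3 + (1/9)x; the wedge Ps − Pb = 29 gives 73/3 + (1/9)x − (159.5 - 0.25x) = 29, so x' = 5910/13.
Then Pb = 159.5 − 0.25·(5910/13) = 596/13 and Ps = 73/3 + (1/9)·(5910/13) = 973/13.
ΔCS = ½(4866/13 + 5910/13)(857/13 − 596/13) = 1406268/169; ΔPS = ½(4866/13 + 5910/13)(973/13 − 857/13) = 625008/169.
Government spending = 29 × 5910/13 = 171390/13.
Net change = 1406268/169 + 625008/169 − 171390/13 = -15138/13. The loss equals the DWL triangle ½·29·1044/13.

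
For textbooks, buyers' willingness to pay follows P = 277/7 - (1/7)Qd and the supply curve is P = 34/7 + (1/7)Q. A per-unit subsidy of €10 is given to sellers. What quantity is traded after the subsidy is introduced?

Pre-subsidy: 277/7 - (1/7)Q = 34/7 + (1/7)Q gives Q* = 121.5 and P* = 311/14.
With the subsidy, sellers receive Ps = Pb + 10 for each unit, where Pb is the price buyers pay.
On the curves, Pb = 277/7 - (1/7)Q and Ps = 34/7 + (1/7)Q; the wedge Ps − Pb = 10 gives 34/7 + (1/7)Q − (277/7 - (1/7)Q) = 10, so Q' = 156.5.
Then Pb = 277/7 − (1/7)·156.5 = 241/14 and Ps = 34/7 + (1/7)·156.5 = 381/14.

Q' = 156.5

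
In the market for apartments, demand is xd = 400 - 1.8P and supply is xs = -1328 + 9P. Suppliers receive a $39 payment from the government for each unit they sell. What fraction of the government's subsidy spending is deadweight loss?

DWL / government spending = 117/682

Pre-subsidy: 400 - 1.8P = -1328 + 9P gives P* = 160, x* = 112.
With the subsidy, sellers receive Ps = Pb + 39 for each unit, where Pb is the price buyers pay.
Supply in terms of Pb becomes xs = -1328 + 9(Pb + 39) = -977 + 9Pb. Setting this equal to demand: 400 - 1.8Pb = -977 + 9Pb, so Pb = 127.5.
Sellers receive Ps = 127.5 + 39 = 166.5; x' = 400 − 1.8·127.5 = 170.5.
ΔCS = ½(112 + 170.5)(160 − 127.5) = 4590.625; ΔPS = ½(112 + 170.5)(166.5 − 160) = 918.125.
Government spending = 39 × 170.5 = 6649.5.
DWL = ½ × 39 × (170.5 − 112) = 1140.75; fraction = 1140.75 / 6649.5 = 117/682.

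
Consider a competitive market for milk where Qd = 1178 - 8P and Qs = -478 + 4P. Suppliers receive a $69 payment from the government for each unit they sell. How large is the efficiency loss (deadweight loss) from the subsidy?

Pre-subsidy: 1178 - 8P = -478 + 4P gives P* = 138, Q* = 74.
With the subsidy, sellers receive Ps = Pb + 69 for each unit, where Pb is the price buyers pay.
Supply in terms of Pb becomes Qs = -478 + 4(Pb + 69) = -202 + 4Pb. Setting this equal to demand: 1178 - 8Pb = -202 + 4Pb, so Pb = 115.
Sellers receive Ps = 115 + 69 = 184; Q' = 1178 − 8·115 = 258.
The subsidy expands output by 258 − 74 = 184 past the efficient level; on those units the gap between marginal cost and willingness to pay runs from 0 up to 69.
DWL = ½ × 69 × 184 = 6348.

Deadweight loss = $6348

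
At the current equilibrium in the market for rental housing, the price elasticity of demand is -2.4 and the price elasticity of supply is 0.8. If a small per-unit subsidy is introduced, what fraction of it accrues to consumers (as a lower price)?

Consumer share = 0.25

For a small subsidy around the equilibrium, the benefit split depends on the relative slopes, which at a point are proportional to the elasticities.
Buyer share = εs/(εs + |εd|) = 0.8/(0.8 + 2.4) = 0.25; seller share = |εd|/(εs + |εd|) = 0.75.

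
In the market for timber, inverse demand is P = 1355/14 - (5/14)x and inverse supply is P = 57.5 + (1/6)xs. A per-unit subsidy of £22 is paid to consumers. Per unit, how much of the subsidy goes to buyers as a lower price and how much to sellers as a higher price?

Pre-subsidy: 1355/14 - (5/14)x = 57.5 + (1/6)x gives x* = 75 and P* = 70.
With the rebate, buyers effectively pay Pb = Ps − 22, where Ps is the price sellers receive.
On the curves, Pb = 1355/14 - (5/14)x and Ps = 57.5 + (1/6)x; the wedge Ps − Pb = 22 gives 57.5 + (1/6)x − (1355/14 - (5/14)x) = 22, so x' = 117.
Then Pb = 1355/14 − (5/14)·117 = 55 and Ps = 57.5 + (1/6)·117 = 77.
Buyers' price falls by P* − Pb = 70 − 55 = 15; sellers' price rises by Ps − P* = 77 − 70 = 7.

Buyers gain £15 per unit; sellers gain £7 per unit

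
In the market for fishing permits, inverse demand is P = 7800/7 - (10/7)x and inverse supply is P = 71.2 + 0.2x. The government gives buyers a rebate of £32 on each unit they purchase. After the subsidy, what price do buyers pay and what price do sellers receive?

Buyers pay 9760/57; sellers receive 11584/57

Pre-subsidy: 7800/7 - (10/7)x = 71.2 + 0.2x gives x* = 36508/57 and P* = 11360/57.
With the rebate, buyers effectively pay Pb = Ps − 32, where Ps is the price sellers receive.
On the curves, Pb = 7800/7 - (10/7)x and Ps = 71.2 + 0.2x; the wedge Ps − Pb = 32 gives 71.2 + 0.2x − (7800/7 - (10/7)x) = 32, so x' = 37628/57.
Then Pb = 7800/7 − (10/7)·(37628/57) = 9760/57 and Ps = 71.2 + 0.2·(37628/57) = 11584/57.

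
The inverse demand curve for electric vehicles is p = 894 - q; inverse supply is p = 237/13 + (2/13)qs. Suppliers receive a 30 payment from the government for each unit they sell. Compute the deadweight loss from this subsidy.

Pre-subsidy: 894 - q = 237/13 + (2/13)q gives q* = 759 and p* = 135.
With the subsidy, sellers receive ps = pb + 30 for each unit, where pb is the price buyers pay.
On the curves, pb = 894 - q and ps = 237/13 + (2/13)q; the wedge ps − pb = 30 gives 237/13 + (2/13)q − (894 - q) = 30, so q' = 785.
Then pb = 894 − 1·785 = 109 and ps = 237/13 + (2/13)·785 = 139.
The subsidy expands output by 785 − 759 = 26 past the efficient level; on those units the gap between marginal cost and willingness to pay runs from 0 up to 30.
DWL = ½ × 30 × 26 = 390.

Deadweight loss = 390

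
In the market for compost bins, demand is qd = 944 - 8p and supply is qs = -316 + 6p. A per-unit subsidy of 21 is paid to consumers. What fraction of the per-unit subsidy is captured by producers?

Producer share = 4/7

Pre-subsidy: 944 - 8p = -316 + 6p gives p* = 90, q* = 224.
With the rebate, buyers effectively pay pb = ps − 21, where ps is the price sellers receive.
Demand in terms of ps becomes qd = 944 − 8(ps − 21) = 1112 - 8ps. Setting this equal to supply: 1112 - 8ps = -316 + 6ps, so ps = 102.
Buyers pay pb = 102 − 21 = 81; q' = -316 + 6·102 = 296.
Buyers' price falls by p* − pb = 90 − 81 = 9; sellers' price rises by ps − p* = 102 − 90 = 12.
So producers capture 12/21 = 4/7 of each unit of subsidy.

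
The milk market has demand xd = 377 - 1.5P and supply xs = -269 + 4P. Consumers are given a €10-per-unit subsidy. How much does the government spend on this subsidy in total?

Government cost = 23290/11

Pre-subsidy: 377 - 1.5P = -269 + 4P gives P* = 1292/11, x* = 2209/11.
With the rebate, buyers effectively pay Pb = Ps − 10, where Ps is the price sellers receive.
Demand in terms of Ps becomes xd = 377 − 1.5(Ps − 10) = 392 - 1.5Ps. Setting this equal to supply: 392 - 1.5Ps = -269 + 4Ps, so Ps = 1322/11.
Buyers pay Pb = 1322/11 − 10 = 1212/11; x' = -269 + 4·(1322/11) = 2329/11.
Government outlay = subsidy × quantity = 10 × 2329/11 = 23290/11.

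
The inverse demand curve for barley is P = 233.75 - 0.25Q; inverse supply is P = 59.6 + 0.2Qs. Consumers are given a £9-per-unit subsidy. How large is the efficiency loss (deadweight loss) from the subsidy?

Deadweight loss = £90

Pre-subsidy: 233.75 - 0.25Q = 59.6 + 0.2Q gives Q* = 387 and P* = 137.
With the rebate, buyers effectively pay Pb = Ps − 9, where Ps is the price sellers receive.
On the curves, Pb = 233.75 - 0.25Q and Ps = 59.6 + 0.2Q; the wedge Ps − Pb = 9 gives 59.6 + 0.2Q − (233.75 - 0.25Q) = 9, so Q' = 407.
Then Pb = 233.75 − 0.25·407 = 132 and Ps = 59.6 + 0.2·407 = 141.
The subsidy expands output by 407 − 387 = 20 past the efficient level; on those units the gap between marginal cost and willingness to pay runs from 0 up to 9.
DWL = ½ × 9 × 20 = 90.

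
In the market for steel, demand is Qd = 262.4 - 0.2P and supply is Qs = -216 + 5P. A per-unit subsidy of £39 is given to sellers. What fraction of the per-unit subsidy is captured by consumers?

Pre-subsidy: 262.4 - 0.2P = -216 + 5P gives P* = 92, Q* = 244.
With the subsidy, sellers receive Ps = Pb + 39 for each unit, where Pb is the price buyers pay.
Supply in terms of Pb becomes Qs = -216 + 5(Pb + 39) = -21 + 5Pb. Setting this equal to demand: 262.4 - 0.2Pb = -21 + 5Pb, so Pb = 54.5.
Sellers receive Ps = 54.5 + 39 = 93.5; Q' = 262.4 − 0.2·54.5 = 251.5.
Buyers' price falls by P* − Pb = 92 − 54.5 = 37.5; sellers' price rises by Ps − P* = 93.5 − 92 = 1.5.
So consumers capture 37.5/39 = 25/26 of each unit of subsidy.

Consumer share = 25/26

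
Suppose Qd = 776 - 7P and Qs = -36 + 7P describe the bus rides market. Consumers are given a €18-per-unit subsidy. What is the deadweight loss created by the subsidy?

Pre-subsidy: 776 - 7P = -36 + 7P gives P* = 58, Q* = 370.
With the rebate, buyers effectively pay Pb = Ps − 18, where Ps is the price sellers receive.
Demand in terms of Ps becomes Qd = 776 − 7(Ps − 18) = 902 - 7Ps. Setting this equal to supply: 902 - 7Ps = -36 + 7Ps, so Ps = 67.
Buyers pay Pb = 67 − 18 = 49; Q' = -36 + 7·67 = 433.
The subsidy expands output by 433 − 370 = 63 past the efficient level; on those units the gap between marginal cost and willingness to pay runs from 0 up to 18.
DWL = ½ × 18 × 63 = 567.

Deadweight loss = €567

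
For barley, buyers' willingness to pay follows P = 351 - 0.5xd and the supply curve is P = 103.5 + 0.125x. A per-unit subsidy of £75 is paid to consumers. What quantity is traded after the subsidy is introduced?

Pre-subsidy: 351 - 0.5x = 103.5 + 0.125x gives x* = 396 and P* = 153.
With the rebate, buyers effectively pay Pb = Ps − 75, where Ps is the price sellers receive.
On the curves, Pb = 351 - 0.5x and Ps = 103.5 + 0.125x; the wedge Ps − Pb = 75 gives 103.5 + 0.125x − (351 - 0.5x) = 75, so x' = 516.
Then Pb = 351 − 0.5·516 = 93 and Ps = 103.5 + 0.125·516 = 168.

x' = 516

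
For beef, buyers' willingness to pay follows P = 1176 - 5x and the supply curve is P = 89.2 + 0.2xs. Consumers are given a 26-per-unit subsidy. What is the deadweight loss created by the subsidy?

Deadweight loss = 65

Pre-subsidy: 1176 - 5x = 89.2 + 0.2x gives x* = 209 and P* = 131.
With the rebate, buyers effectively pay Pb = Ps − 26, where Ps is the price sellers receive.
On the curves, Pb = 1176 - 5x and Ps = 89.2 + 0.2x; the wedge Ps − Pb = 26 gives 89.2 + 0.2x − (1176 - 5x) = 26, so x' = 214.
Then Pb = 1176 − 5·214 = 106 and Ps = 89.2 + 0.2·214 = 132.
The subsidy expands output by 214 − 209 = 5 past the efficient level; on those units the gap between marginal cost and willingness to pay runs from 0 up to 26.
DWL = ½ × 26 × 5 = 65.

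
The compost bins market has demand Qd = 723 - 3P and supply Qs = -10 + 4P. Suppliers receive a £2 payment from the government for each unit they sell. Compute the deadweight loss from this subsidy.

Deadweight loss = 24/7

Pre-subsidy: 723 - 3P = -10 + 4P gives P* = 733/7, Q* = 2862/7.
With the subsidy, sellers receive Ps = Pb + 2 for each unit, where Pb is the price buyers pay.
Supply in terms of Pb becomes Qs = -10 + 4(Pb + 2) = -2 + 4Pb. Setting this equal to demand: 723 - 3Pb = -2 + 4Pb, so Pb = 725/7.
Sellers receive Ps = 725/7 + 2 = 739/7; Q' = 723 − 3·(725/7) = 2886/7.
The subsidy expands output by 2886/7 − 2862/7 = 24/7 past the efficient level; on those units the gap between marginal cost and willingness to pay runs from 0 up to 2.
DWL = ½ × 2 × 24/7 = 24/7.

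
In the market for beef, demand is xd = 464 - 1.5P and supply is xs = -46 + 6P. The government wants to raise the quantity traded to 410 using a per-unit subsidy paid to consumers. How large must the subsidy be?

At x = 410, invert demand for the buyer price: Pb = (464 − 410)/1.5 = 36; invert supply for the seller price: Ps = (410 − (-46))/6 = 76.
The subsidy must fill the gap: s = Ps − Pb = 76 − 36 = 40.

Required subsidy s = 40 per unit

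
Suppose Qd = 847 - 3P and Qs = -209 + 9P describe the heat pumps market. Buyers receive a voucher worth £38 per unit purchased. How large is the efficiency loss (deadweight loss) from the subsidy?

Pre-subsidy: 847 - 3P = -209 + 9P gives P* = 88, Q* = 583.
With the rebate, buyers effectively pay Pb = Ps − 38, where Ps is the price sellers receive.
Demand in terms of Ps becomes Qd = 847 − 3(Ps − 38) = 961 - 3Ps. Setting this equal to supply: 961 - 3Ps = -209 + 9Ps, so Ps = 97.5.
Buyers pay Pb = 97.5 − 38 = 59.5; Q' = -209 + 9·97.5 = 668.5.
The subsidy expands output by 668.5 − 583 = 85.5 past the efficient level; on those units the gap between marginal cost and willingness to pay runs from 0 up to 38.
DWL = ½ × 38 × 85.5 = 1624.5.

Deadweight loss = £1624.5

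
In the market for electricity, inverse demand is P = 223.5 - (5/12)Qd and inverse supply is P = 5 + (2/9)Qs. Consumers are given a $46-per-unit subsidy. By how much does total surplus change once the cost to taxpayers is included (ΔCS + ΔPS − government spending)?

Pre-subsidy: 223.5 - (5/12)Q = 5 + (2/9)Q gives Q* = 342 and P* = 81.
With the rebate, buyers effectively pay Pb = Ps − 46, where Ps is the price sellers receive.
On the curves, Pb = 223.5 - (5/12)Q and Ps = 5 + (2/9)Q; the wedge Ps − Pb = 46 gives 5 + (2/9)Q − (223.5 - (5/12)Q) = 46, so Q' = 414.
Then Pb = 223.5 − (5/12)·414 = 51 and Ps = 5 + (2/9)·414 = 97.
ΔCS = ½(342 + 414)(81 − 51) = 11340; ΔPS = ½(342 + 414)(97 − 81) = 6048.
Government spending = 46 × 414 = 19044.
Net change = 11340 + 6048 − 19044 = -1656. The loss equals the DWL triangle ½·46·72.

Net change in total surplus = -$1656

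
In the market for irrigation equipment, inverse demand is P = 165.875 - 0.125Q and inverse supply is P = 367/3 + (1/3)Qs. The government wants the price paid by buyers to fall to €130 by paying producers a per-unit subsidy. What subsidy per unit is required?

Required subsidy s = €88 per unit

At a buyer price of 130, quantity demanded is 1327 − 8·130 = 287.
Sellers supply 287 only when they receive Ps = 367/3 + (1/3)·287 = 218.
s = Ps − Pb = 218 − 130 = 88.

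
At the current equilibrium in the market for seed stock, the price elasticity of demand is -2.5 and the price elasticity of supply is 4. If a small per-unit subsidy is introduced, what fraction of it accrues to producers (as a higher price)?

Producer share = 5/13

For a small subsidy around the equilibrium, the benefit split depends on the relative slopes, which at a point are proportional to the elasticities.
Buyer share = εs/(εs + |εd|) = 4/(4 + 2.5) = 8/13; seller share = |εd|/(εs + |εd|) = 5/13.
So producers capture 5/13 of the subsidy.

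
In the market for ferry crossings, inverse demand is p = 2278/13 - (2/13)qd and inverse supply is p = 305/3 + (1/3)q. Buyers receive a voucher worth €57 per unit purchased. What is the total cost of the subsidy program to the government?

Pre-subsidy: 2278/13 - (2/13)q = 305/3 + (1/3)q gives q* = 151 and p* = 152.
With the rebate, buyers effectively pay pb = ps − 57, where ps is the price sellers receive.
On the curves, pb = 2278/13 - (2/13)q and ps = 305/3 + (1/3)q; the wedge ps − pb = 57 gives 305/3 + (1/3)q − (2278/13 - (2/13)q) = 57, so q' = 268.
Then pb = 2278/13 − (2/13)·268 = 134 and ps = 305/3 + (1/3)·268 = 191.
Government outlay = subsidy × quantity = 57 × 268 = 15276.

Government cost = €15276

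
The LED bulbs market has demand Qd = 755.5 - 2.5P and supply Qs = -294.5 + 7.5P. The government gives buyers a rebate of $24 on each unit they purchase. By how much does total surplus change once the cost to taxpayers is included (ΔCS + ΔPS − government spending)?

Net change in total surplus = -$540

Pre-subsidy: 755.5 - 2.5P = -294.5 + 7.5P gives P* = 105, Q* = 493.
With the rebate, buyers effectively pay Pb = Ps − 24, where Ps is the price sellers receive.
Demand in terms of Ps becomes Qd = 755.5 − 2.5(Ps − 24) = 815.5 - 2.5Ps. Setting this equal to supply: 815.5 - 2.5Ps = -294.5 + 7.5Ps, so Ps = 111.
Buyers pay Pb = 111 − 24 = 87; Q' = -294.5 + 7.5·111 = 538.
ΔCS = ½(493 + 538)(105 − 87) = 9279; ΔPS = ½(493 + 538)(111 − 105) = 3093.
Government spending = 24 × 538 = 12912.
Net change = 9279 + 3093 − 12912 = -540. The loss equals the DWL triangle ½·24·45.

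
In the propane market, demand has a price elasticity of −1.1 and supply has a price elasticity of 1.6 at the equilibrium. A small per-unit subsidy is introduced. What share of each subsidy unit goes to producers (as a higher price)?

For a small subsidy around the equilibrium, the benefit split depends on the relative slopes, which at a point are proportional to the elasticities.
Buyer share = εs/(εs + |εd|) = 1.6/(1.6 + 1.1) = 16/27; seller share = |εd|/(εs + |εd|) = 11/27.
So producers capture 11/27 of the subsidy.

Producer share = 11/27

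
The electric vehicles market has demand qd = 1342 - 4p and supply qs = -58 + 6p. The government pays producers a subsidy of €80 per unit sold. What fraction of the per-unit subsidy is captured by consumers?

Consumer share = 0.6

Pre-subsidy: 1342 - 4p = -58 + 6p gives p* = 140, q* = 782.
With the subsidy, sellers receive ps = pb + 80 for each unit, where pb is the price buyers pay.
Supply in terms of pb becomes qs = -58 + 6(pb + 80) = 422 + 6pb. Setting this equal to demand: 1342 - 4pb = 422 + 6pb, so pb = 92.
Sellers receive ps = 92 + 80 = 172; q' = 1342 − 4·92 = 974.
Buyers' price falls by p* − pb = 140 − 92 = 48; sellers' price rises by ps − p* = 172 − 140 = 32.
So consumers capture 48/80 = 0.6 of each unit of subsidy.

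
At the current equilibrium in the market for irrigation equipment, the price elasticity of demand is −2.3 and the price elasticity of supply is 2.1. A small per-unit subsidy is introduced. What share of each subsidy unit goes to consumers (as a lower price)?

Consumer share = 21/44

For a small subsidy around the equilibrium, the benefit split depends on the relative slopes, which at a point are proportional to the elasticities.
Buyer share = εs/(εs + |εd|) = 2.1/(2.1 + 2.3) = 21/44; seller share = |εd|/(εs + |εd|) = 23/44.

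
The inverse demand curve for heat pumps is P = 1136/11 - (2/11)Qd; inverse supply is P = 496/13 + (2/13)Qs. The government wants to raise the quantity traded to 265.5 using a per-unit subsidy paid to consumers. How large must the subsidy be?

At Q = 265.5, from the demand curve buyers pay Pb = 1136/11 − (2/11)·265.5 = 55; from the supply curve sellers need Ps = 496/13 + (2/13)·265.5 = 79.
The subsidy must fill the gap: s = Ps − Pb = 79 − 55 = 24.

Required subsidy s = 24 per unit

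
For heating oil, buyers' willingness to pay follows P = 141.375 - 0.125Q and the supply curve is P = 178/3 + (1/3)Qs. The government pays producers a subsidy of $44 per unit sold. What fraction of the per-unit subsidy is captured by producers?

Producer share = 8/11

Pre-subsidy: 141.375 - 0.125Q = 178/3 + (1/3)Q gives Q* = 179 and P* = 119.
With the subsidy, sellers receive Ps = Pb + 44 for each unit, where Pb is the price buyers pay.
On the curves, Pb = 141.375 - 0.125Q and Ps = 178/3 + (1/3)Q; the wedge Ps − Pb = 44 gives 178/3 + (1/3)Q − (141.375 - 0.125Q) = 44, so Q' = 275.
Then Pb = 141.375 − 0.125·275 = 107 and Ps = 178/3 + (1/3)·275 = 151.
Buyers' price falls by P* − Pb = 119 − 107 = 12; sellers' price rises by Ps − P* = 151 − 119 = 32.
So producers capture 32/44 = 8/11 of each unit of subsidy.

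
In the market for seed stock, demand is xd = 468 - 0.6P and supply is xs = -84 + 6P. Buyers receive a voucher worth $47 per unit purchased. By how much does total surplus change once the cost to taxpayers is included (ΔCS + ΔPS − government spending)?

Net change in total surplus = -6627/11

Pre-subsidy: 468 - 0.6P = -84 + 6P gives P* = 920/11, x* = 4596/11.
With the rebate, buyers effectively pay Pb = Ps − 47, where Ps is the price sellers receive.
Demand in terms of Ps becomes xd = 468 − 0.6(Ps − 47) = 496.2 - 0.6Ps. Setting this equal to supply: 496.2 - 0.6Ps = -84 + 6Ps, so Ps = 967/11.
Buyers pay Pb = 967/11 − 47 = 450/11; x' = -84 + 6·(967/11) = 4878/11.
ΔCS = ½(4596/11 + 4878/11)(920/11 − 450/11) = 2226390/121; ΔPS = ½(4596/11 + 4878/11)(967/11 − 920/11) = 222639/121.
Government spending = 47 × 4878/11 = 229266/11.
Net change = 2226390/121 + 222639/121 − 229266/11 = -6627/11. The loss equals the DWL triangle ½·47·282/11.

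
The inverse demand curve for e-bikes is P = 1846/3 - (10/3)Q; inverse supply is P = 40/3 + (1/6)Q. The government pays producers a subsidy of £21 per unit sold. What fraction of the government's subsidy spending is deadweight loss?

DWL / government spending = 3/178

Pre-subsidy: 1846/3 - (10/3)Q = 40/3 + (1/6)Q gives Q* = 172 and P* = 42.
With the subsidy, sellers receive Ps = Pb + 21 for each unit, where Pb is the price buyers pay.
On the curves, Pb = 1846/3 - (10/3)Q and Ps = 40/3 + (1/6)Q; the wedge Ps − Pb = 21 gives 40/3 + (1/6)Q − (1846/3 - (10/3)Q) = 21, so Q' = 178.
Then Pb = 1846/3 − (10/3)·178 = 22 and Ps = 40/3 + (1/6)·178 = 43.
ΔCS = ½(172 + 178)(42 − 22) = 3500; ΔPS = ½(172 + 178)(43 − 42) = 175.
Government spending = 21 × 178 = 3738.
DWL = ½ × 21 × (178 − 172) = 63; fraction = 63 / 3738 = 3/178.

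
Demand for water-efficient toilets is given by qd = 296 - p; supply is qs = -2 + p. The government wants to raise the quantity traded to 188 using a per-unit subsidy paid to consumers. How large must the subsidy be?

At q = 188, invert demand for the buyer price: pb = (296 − 188)/1 = 108; invert supply for the seller price: ps = (188 − (-2))/1 = 190.
The subsidy must fill the gap: s = ps − pb = 190 − 108 = 82.

Required subsidy s = 82 per unit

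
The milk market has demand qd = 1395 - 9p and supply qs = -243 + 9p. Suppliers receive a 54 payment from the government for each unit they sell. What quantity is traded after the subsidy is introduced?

q' = 819

Pre-subsidy: 1395 - 9p = -243 + 9p gives p* = 91, q* = 576.
With the subsidy, sellers receive ps = pb + 54 for each unit, where pb is the price buyers pay.
Supply in terms of pb becomes qs = -243 + 9(pb + 54) = 243 + 9pb. Setting this equal to demand: 1395 - 9pb = 243 + 9pb, so pb = 64.
Sellers receive ps = 64 + 54 = 118; q' = 1395 − 9·64 = 819.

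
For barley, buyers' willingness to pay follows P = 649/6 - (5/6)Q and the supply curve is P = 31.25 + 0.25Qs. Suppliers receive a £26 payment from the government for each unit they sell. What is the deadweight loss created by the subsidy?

Deadweight loss = £312

Pre-subsidy: 649/6 - (5/6)Q = 31.25 + 0.25Q gives Q* = 71 and P* = 49.
With the subsidy, sellers receive Ps = Pb + 26 for each unit, where Pb is the price buyers pay.
On the curves, Pb = 649/6 - (5/6)Q and Ps = 31.25 + 0.25Q; the wedge Ps − Pb = 26 gives 31.25 + 0.25Q − (649/6 - (5/6)Q) = 26, so Q' = 95.
Then Pb = 649/6 − (5/6)·95 = 29 and Ps = 31.25 + 0.25·95 = 55.
The subsidy expands output by 95 − 71 = 24 past the efficient level; on those units the gap between marginal cost and willingness to pay runs from 0 up to 26.
DWL = ½ × 26 × 24 = 312.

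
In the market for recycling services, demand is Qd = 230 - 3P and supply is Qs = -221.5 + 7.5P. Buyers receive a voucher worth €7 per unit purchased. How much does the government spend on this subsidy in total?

Pre-subsidy: 230 - 3P = -221.5 + 7.5P gives P* = 43, Q* = 101.
With the rebate, buyers effectively pay Pb = Ps − 7, where Ps is the price sellers receive.
Demand in terms of Ps becomes Qd = 230 − 3(Ps − 7) = 251 - 3Ps. Setting this equal to supply: 251 - 3Ps = -221.5 + 7.5Ps, so Ps = 45.
Buyers pay Pb = 45 − 7 = 38; Q' = -221.5 + 7.5·45 = 116.
Government outlay = subsidy × quantity = 7 × 116 = 812.

Government cost = €812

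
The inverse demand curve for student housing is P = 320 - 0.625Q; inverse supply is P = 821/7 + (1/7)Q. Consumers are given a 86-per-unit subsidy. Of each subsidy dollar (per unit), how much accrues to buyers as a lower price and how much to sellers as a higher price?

Pre-subsidy: 320 - 0.625Q = 821/7 + (1/7)Q gives Q* = 264 and P* = 155.
With the rebate, buyers effectively pay Pb = Ps − 86, where Ps is the price sellers receive.
On the curves, Pb = 320 - 0.625Q and Ps = 821/7 + (1/7)Q; the wedge Ps − Pb = 86 gives 821/7 + (1/7)Q − (320 - 0.625Q) = 86, so Q' = 376.
Then Pb = 320 − 0.625·376 = 85 and Ps = 821/7 + (1/7)·376 = 171.
Buyers' price falls by P* − Pb = 155 − 85 = 70; sellers' price rises by Ps − P* = 171 − 155 = 16.

Buyers gain 70 per unit; sellers gain 16 per unit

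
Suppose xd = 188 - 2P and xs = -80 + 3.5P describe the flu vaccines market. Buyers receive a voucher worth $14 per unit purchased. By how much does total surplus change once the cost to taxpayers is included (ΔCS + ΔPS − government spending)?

Pre-subsidy: 188 - 2P = -80 + 3.5P gives P* = 536/11, x* = 996/11.
With the rebate, buyers effectively pay Pb = Ps − 14, where Ps is the price sellers receive.
Demand in terms of Ps becomes xd = 188 − 2(Ps − 14) = 216 - 2Ps. Setting this equal to supply: 216 - 2Ps = -80 + 3.5Ps, so Ps = 592/11.
Buyers pay Pb = 592/11 − 14 = 438/11; x' = -80 + 3.5·(592/11) = 1192/11.
ΔCS = ½(996/11 + 1192/11)(536/11 − 438/11) = 107212/121; ΔPS = ½(996/11 + 1192/11)(592/11 − 536/11) = 61264/121.
Government spending = 14 × 1192/11 = 16688/11.
Net change = 107212/121 + 61264/121 − 16688/11 = -1372/11. The loss equals the DWL triangle ½·14·196/11.

Net change in total surplus = -1372/11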